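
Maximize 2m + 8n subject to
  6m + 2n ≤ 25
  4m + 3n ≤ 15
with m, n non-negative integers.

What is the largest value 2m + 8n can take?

40

(m,n)=(0,5): 6·0+2·5=10≤25, 4·0+3·5=15≤15, objective 40.
(m,n)=(0,4): 6·0+2·4=8≤25, 4·0+3·4=12≤15, objective 32.
The best lattice point is (0,5), giving 40.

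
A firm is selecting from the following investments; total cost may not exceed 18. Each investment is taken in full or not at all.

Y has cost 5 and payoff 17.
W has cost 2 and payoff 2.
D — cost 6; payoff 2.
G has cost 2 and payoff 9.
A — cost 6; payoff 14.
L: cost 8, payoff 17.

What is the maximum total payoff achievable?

45

Allowing fractional choices, the relaxed optimum would be about 50.6, but investments are indivisible.
Y + G + L: cost 5 + 2 + 8 = 15 ≤ 18, payoff 17 + 9 + 17 = 43.
Y + W + G + A: cost 5 + 2 + 2 + 6 = 15 ≤ 18, payoff 17 + 2 + 9 + 14 = 42.
Y + W + G + L: cost 5 + 2 + 2 + 8 = 17 ≤ 18, payoff 17 + 2 + 9 + 17 = 45.
Best is Y, W, G, and L with total payoff 45.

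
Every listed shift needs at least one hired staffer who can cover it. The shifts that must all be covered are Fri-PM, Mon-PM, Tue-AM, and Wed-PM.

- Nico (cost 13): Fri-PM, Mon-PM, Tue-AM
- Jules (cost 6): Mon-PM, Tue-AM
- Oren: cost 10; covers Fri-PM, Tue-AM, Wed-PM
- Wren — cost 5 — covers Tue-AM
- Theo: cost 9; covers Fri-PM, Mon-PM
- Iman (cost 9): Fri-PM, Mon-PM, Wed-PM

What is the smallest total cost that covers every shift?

This is an integer covering problem.
The greedy cost-per-new-shift heuristic would pick Jules and Iman for 15, but a cheaper cover exists.
Choose Wren and Iman: together they cover Fri-PM, Mon-PM, Tue-AM, Wed-PM — every shift.
Total cost: 5 + 9 = 14.
No cover costs less than 14.

14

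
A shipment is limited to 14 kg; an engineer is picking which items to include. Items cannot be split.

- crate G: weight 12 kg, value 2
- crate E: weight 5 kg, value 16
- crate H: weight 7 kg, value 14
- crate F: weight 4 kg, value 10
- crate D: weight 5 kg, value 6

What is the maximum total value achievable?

32

Allowing fractional choices, the relaxed optimum would be about 36.0, but items are indivisible.
crate E + crate F + crate D: weight 5 + 4 + 5 = 14 ≤ 14, value 16 + 10 + 6 = 32.
crate E + crate F: weight 5 + 4 = 9 ≤ 14, value 16 + 10 = 26.
crate E + crate H: weight 5 + 7 = 12 ≤ 14, value 16 + 14 = 30.
Best is crate E, crate F, and crate D with total value 32.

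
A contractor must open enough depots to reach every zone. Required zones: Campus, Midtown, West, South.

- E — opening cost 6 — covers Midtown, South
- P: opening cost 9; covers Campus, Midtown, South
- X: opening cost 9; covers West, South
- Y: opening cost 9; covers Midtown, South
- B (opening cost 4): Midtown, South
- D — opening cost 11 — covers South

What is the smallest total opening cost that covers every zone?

The greedy cost-per-new-zone heuristic would pick B, P, and X for 22, but a cheaper cover exists.
Choose P and X: together they cover Campus, Midtown, West, South — every zone.
Total opening cost: 9 + 9 = 18.
No cover costs less than 18.

18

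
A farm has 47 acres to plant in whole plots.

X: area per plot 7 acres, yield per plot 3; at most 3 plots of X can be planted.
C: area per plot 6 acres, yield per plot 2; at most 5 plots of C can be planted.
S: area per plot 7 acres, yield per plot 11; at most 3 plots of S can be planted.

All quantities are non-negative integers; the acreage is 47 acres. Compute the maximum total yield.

S has the best ratio (11/7); taking only S gives at most 3×11 = 33 (stopped by the supply cap of 3).
Mixing does better — 2×X, 2×C, and 3×S: area 47 ≤ 47, yield 2·3 + 2·2 + 3·11 = 43.

43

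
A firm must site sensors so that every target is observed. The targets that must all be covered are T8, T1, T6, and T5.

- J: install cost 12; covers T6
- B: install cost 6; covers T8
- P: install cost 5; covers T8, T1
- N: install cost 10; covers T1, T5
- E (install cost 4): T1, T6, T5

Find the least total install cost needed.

Choose P and E: together they cover T8, T1, T6, T5 — every target.
Total install cost: 5 + 4 = 9.
No cover costs less than 9.

9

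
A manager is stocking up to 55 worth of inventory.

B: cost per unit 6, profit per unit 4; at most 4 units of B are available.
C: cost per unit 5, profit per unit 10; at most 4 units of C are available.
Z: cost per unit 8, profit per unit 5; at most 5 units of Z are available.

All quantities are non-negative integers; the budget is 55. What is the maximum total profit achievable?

62

Take 3×B, 4×C, and 2×Z: cost 54 ≤ 55, profit 3·4 + 4·10 + 2·5 = 62.
C has the best ratio (10/5) and is taken to its limit of 4; remaining capacity is filled optimally with the others.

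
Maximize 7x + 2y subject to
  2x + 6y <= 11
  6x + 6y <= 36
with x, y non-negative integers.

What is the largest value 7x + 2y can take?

The continuous relaxation peaks at (5.5, 0) with value 38.50; rounding to a feasible lattice point costs some objective.
(x,y)=(5,0): 2·5+6·0=10≤11, 6·5+6·0=30≤36, objective 35.
(x,y)=(4,0): 2·4+6·0=8≤11, 6·4+6·0=24≤36, objective 28.
No feasible integer point exceeds 35.

35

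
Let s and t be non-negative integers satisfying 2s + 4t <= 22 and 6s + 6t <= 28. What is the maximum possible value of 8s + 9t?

The continuous relaxation peaks at (0, 4.67) with value 42.00; rounding to a feasible lattice point costs some objective.
(s,t)=(0,4): 2·0+4·4=16≤22, 6·0+6·4=24≤28, objective 36.
(s,t)=(1,3): 2·1+4·3=14≤22, 6·1+6·3=24≤28, objective 35.
(s,t)=(0,3): 2·0+4·3=12≤22, 6·0+6·3=18≤28, objective 27.
No feasible integer point exceeds 36.

36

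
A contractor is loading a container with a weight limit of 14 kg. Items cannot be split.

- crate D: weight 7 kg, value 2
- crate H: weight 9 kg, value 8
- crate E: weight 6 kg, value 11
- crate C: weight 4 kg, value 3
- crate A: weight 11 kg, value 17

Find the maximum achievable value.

17

Allowing fractional choices, the relaxed optimum would be about 23.4, but items are indivisible.
crate E + crate C: weight 6 + 4 = 10 ≤ 14, value 11 + 3 = 14.
crate D + crate E: weight 7 + 6 = 13 ≤ 14, value 2 + 11 = 13.
crate A: weight 11 ≤ 14, value 17.
Best is crate A with total value 17.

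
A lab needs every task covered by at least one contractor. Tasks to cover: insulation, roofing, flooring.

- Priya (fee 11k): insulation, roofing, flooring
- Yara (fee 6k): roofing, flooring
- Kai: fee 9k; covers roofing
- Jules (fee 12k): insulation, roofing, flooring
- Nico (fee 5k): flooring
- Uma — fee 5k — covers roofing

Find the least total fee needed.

Priya alone covers insulation, roofing, flooring — every task.
Total fee: 11.

11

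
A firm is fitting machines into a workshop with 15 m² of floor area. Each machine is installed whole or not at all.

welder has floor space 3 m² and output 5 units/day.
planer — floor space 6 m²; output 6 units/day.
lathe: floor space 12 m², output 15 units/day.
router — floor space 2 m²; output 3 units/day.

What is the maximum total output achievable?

20

This is an integer program with binary decision variables.
lathe + router: floor space 12 + 2 = 14 ≤ 15, output 15 + 3 = 18.
lathe: floor space 12 ≤ 15, output 15.
welder + lathe: floor space 3 + 12 = 15 ≤ 15, output 5 + 15 = 20.
Best is welder and lathe with total output 20.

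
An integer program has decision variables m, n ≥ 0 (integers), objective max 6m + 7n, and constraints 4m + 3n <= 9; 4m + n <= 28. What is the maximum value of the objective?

21

(m,n)=(0,3): 4·0+3·3=9≤9, 4·0+1·3=3≤28, objective 21.
(m,n)=(0,2): 4·0+3·2=6≤9, 4·0+1·2=2≤28, objective 14.
The best lattice point is (0,3), giving 21.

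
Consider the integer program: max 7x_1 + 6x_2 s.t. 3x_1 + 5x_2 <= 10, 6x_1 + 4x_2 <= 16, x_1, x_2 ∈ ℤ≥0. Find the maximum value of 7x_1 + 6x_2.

Relaxing integrality, the LP optimum is 19.56 at (x_1,x_2) = (2.22, 0.667), which is not an integer point.
(x_1,x_2)=(2,0): 3·2+5·0=6≤10, 6·2+4·0=12≤16, objective 14.
(x_1,x_2)=(1,1): 3·1+5·1=8≤10, 6·1+4·1=10≤16, objective 13.
(x_1,x_2)=(1,0): 3·1+5·0=3≤10, 6·1+4·0=6≤16, objective 7.
Maximum is 14 at (x_1,x_2)=(2,0).

14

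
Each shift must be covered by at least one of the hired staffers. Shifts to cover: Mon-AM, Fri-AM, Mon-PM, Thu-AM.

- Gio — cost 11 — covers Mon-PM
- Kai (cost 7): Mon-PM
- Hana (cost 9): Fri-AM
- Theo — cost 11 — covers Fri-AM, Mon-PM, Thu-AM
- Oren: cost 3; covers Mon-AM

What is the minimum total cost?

14

Choose Theo and Oren: together they cover Mon-AM, Fri-AM, Mon-PM, Thu-AM — every shift.
Total cost: 11 + 3 = 14.
No cover costs less than 14.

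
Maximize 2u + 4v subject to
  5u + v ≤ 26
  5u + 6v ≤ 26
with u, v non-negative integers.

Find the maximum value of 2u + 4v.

16

(u,v)=(0,4) is feasible, giving 16.
(u,v)=(1,3) is feasible, giving 14.
(u,v)=(0,3) is feasible, giving 12.
Maximum is 16 at (u,v)=(0,4).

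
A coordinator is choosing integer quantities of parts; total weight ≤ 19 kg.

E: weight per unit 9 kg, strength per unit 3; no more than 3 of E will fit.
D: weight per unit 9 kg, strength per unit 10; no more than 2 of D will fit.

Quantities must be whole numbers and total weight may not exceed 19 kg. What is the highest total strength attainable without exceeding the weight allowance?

20

Take 2×D: weight 18 ≤ 19, strength 2·10 = 20.
D has the best ratio (10/9) and is taken to its limit of 2; remaining capacity is filled optimally with the others.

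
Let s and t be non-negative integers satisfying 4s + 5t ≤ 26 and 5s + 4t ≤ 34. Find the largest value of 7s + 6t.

The continuous relaxation peaks at (6.5, 0) with value 45.50; rounding to a feasible lattice point costs some objective.
(s,t)=(6,0): 4·6+5·0=24≤26, 5·6+4·0=30≤34, objective 42.
(s,t)=(5,1): 4·5+5·1=25≤26, 5·5+4·1=29≤34, objective 41.
(s,t)=(5,0): 4·5+5·0=20≤26, 5·5+4·0=25≤34, objective 35.
Maximum is 42 at (s,t)=(6,0).

42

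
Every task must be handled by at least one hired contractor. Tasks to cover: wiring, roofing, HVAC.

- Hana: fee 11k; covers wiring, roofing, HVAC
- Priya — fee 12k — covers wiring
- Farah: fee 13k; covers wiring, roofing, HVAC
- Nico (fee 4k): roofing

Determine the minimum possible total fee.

11

This is a weighted set-cover instance.
Hana alone covers wiring, roofing, HVAC — every task.
Total fee: 11.
No cover costs less than 11.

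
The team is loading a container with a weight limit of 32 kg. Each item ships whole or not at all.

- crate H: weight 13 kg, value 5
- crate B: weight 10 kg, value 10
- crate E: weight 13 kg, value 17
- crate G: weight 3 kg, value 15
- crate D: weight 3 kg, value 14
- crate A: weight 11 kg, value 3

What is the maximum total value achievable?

This is an integer program with binary decision variables.
crate B + crate E + crate G + crate D: weight 10 + 13 + 3 + 3 = 29 ≤ 32, value 10 + 17 + 15 + 14 = 56.
crate H + crate E + crate G + crate D: weight 13 + 13 + 3 + 3 = 32 ≤ 32, value 5 + 17 + 15 + 14 = 51.
Best is crate B, crate E, crate G, and crate D with total value 56.

56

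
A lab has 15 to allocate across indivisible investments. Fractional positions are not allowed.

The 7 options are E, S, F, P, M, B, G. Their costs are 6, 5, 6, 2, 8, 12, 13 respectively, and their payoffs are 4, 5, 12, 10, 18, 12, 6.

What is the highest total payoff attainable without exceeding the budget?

Take S, P, and M: cost 5 + 2 + 8 = 15 ≤ 15, payoff 5 + 10 + 18 = 33.
No other feasible combination does better.

33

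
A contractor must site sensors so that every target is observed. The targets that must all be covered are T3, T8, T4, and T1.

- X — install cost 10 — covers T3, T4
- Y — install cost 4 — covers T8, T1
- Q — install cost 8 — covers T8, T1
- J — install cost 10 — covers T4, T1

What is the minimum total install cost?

14

Choose X and Y: together they cover T3, T8, T4, T1 — every target.
Total install cost: 10 + 4 = 14.
No cover costs less than 14.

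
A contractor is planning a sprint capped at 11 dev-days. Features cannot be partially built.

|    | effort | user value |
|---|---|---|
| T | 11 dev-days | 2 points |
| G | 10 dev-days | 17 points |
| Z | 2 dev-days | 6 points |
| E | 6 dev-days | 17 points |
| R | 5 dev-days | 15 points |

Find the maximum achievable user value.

Take E and R: effort 6 + 5 = 11 ≤ 11, user value 17 + 15 = 32.
No other feasible combination does better.

32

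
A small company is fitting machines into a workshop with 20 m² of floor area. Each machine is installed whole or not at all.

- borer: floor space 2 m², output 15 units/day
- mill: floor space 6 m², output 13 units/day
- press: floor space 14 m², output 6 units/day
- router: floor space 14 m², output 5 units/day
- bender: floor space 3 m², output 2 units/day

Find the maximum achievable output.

30

Allowing fractional choices, the relaxed optimum would be about 33.9, but machines are indivisible.
borer + mill: floor space 2 + 6 = 8 ≤ 20, output 15 + 13 = 28.
borer + mill + bender: floor space 2 + 6 + 3 = 11 ≤ 20, output 15 + 13 + 2 = 30.
Best is borer, mill, and bender with total output 30.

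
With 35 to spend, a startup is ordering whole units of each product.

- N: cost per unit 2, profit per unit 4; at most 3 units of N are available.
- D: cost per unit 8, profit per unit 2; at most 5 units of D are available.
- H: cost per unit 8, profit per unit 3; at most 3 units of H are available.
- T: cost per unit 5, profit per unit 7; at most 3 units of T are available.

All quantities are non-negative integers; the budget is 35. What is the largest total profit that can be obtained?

Take 3×N, 1×H, and 3×T: cost 29 ≤ 35, profit 3·4 + 1·3 + 3·7 = 36.
N has the best ratio (4/2) and is taken to its limit of 3; remaining capacity is filled optimally with the others.

36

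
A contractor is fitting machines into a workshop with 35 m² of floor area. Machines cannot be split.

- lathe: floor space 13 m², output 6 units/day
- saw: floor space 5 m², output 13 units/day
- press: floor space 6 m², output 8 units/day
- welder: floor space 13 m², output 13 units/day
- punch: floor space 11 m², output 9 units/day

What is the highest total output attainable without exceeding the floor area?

43

lathe + saw + press + punch: floor space 13 + 5 + 6 + 11 = 35 ≤ 35, output 6 + 13 + 8 + 9 = 36.
saw + welder + punch: floor space 5 + 13 + 11 = 29 ≤ 35, output 13 + 13 + 9 = 35.
saw + press + welder + punch: floor space 5 + 6 + 13 + 11 = 35 ≤ 35, output 13 + 8 + 13 + 9 = 43.
Best is saw, press, welder, and punch with total output 43.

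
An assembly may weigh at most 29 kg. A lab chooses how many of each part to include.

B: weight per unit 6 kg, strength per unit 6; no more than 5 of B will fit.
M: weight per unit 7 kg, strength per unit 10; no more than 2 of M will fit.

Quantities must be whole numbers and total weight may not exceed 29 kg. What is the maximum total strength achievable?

2×B and 2×M: weight 26 ≤ 29, strength 2·6 + 2·10 = 32.
3×B and 1×M: weight 25 ≤ 29, strength 3·6 + 1·10 = 28.
Best is 32.

32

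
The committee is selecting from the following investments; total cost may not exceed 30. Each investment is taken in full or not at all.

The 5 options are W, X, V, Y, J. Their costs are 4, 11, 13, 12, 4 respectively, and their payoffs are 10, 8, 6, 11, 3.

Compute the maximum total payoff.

Allowing fractional choices, the relaxed optimum would be about 31.3, but investments are indivisible.
W + V + Y: cost 4 + 13 + 12 = 29 ≤ 30, payoff 10 + 6 + 11 = 27.
W + X + Y: cost 4 + 11 + 12 = 27 ≤ 30, payoff 10 + 8 + 11 = 29.
Best is W, X, and Y with total payoff 29.

29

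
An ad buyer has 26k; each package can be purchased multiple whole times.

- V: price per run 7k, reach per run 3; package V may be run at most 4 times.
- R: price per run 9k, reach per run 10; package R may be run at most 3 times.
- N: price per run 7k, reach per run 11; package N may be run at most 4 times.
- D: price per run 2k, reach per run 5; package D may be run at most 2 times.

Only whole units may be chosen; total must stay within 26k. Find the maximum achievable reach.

D has the best ratio (5/2); taking only D gives at most 2×5 = 10 (stopped by the supply cap of 2).
Mixing does better — 3×N and 2×D: price 25 ≤ 26, reach 3·11 + 2·5 = 43.

43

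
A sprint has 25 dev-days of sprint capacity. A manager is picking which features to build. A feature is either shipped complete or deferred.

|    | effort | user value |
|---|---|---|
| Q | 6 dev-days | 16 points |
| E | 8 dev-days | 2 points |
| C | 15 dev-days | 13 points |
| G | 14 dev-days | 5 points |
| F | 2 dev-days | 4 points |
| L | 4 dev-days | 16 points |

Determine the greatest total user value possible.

45

Allowing fractional choices, the relaxed optimum would be about 47.3, but features are indivisible.
Q + G + L: effort 6 + 14 + 4 = 24 ≤ 25, user value 16 + 5 + 16 = 37.
Q + E + F + L: effort 6 + 8 + 2 + 4 = 20 ≤ 25, user value 16 + 2 + 4 + 16 = 38.
Q + C + L: effort 6 + 15 + 4 = 25 ≤ 25, user value 16 + 13 + 16 = 45.
Best is Q, C, and L with total user value 45.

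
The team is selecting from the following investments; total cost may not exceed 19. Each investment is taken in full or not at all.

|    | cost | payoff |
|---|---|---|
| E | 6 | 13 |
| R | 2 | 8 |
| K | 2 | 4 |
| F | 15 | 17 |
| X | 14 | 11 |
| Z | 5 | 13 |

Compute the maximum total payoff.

38

This is an integer program with binary decision variables.
Allowing fractional choices, the relaxed optimum would be about 42.5, but investments are indivisible.
E + R + K + Z: cost 6 + 2 + 2 + 5 = 15 ≤ 19, payoff 13 + 8 + 4 + 13 = 38.
E + R + Z: cost 6 + 2 + 5 = 13 ≤ 19, payoff 13 + 8 + 13 = 34.
Best is E, R, K, and Z with total payoff 38.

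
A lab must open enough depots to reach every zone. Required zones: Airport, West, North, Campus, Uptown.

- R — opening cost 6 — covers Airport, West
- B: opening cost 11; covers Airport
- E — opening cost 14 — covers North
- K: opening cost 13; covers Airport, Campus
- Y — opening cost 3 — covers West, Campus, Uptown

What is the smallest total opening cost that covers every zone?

Choose R, E, and Y: together they cover Airport, West, North, Campus, Uptown — every zone.
Total opening cost: 6 + 14 + 3 = 23.

23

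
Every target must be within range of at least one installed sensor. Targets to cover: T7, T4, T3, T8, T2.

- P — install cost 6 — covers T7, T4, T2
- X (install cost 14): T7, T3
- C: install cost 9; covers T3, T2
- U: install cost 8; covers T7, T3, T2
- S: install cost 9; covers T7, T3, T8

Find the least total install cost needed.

15

Choose P and S: together they cover T7, T4, T3, T8, T2 — every target.
Total install cost: 6 + 9 = 15.
No cover costs less than 15.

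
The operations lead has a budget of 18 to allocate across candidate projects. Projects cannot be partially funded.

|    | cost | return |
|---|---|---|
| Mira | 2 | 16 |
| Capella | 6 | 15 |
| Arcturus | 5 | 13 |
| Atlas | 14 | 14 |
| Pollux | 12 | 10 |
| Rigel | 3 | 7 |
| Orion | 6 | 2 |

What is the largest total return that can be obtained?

Allowing fractional choices, the relaxed optimum would be about 53.0, but projects are indivisible.
Mira + Capella + Arcturus: cost 2 + 6 + 5 = 13 ≤ 18, return 16 + 15 + 13 = 44.
Mira + Capella + Arcturus + Rigel: cost 2 + 6 + 5 + 3 = 16 ≤ 18, return 16 + 15 + 13 + 7 = 51.
Best is Mira, Capella, Arcturus, and Rigel with total return 51.

51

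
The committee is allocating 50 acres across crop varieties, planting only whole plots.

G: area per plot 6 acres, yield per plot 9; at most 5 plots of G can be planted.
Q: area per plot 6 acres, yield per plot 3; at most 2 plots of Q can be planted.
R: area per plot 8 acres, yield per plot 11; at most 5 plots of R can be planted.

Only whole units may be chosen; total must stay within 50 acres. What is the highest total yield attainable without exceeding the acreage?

Take 3×G and 4×R: area 50 ≤ 50, yield 3·9 + 4·11 = 71.
No other integer combination yields more.

71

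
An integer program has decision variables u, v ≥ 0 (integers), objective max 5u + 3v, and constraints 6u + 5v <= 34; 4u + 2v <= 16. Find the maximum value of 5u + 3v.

Relaxing integrality, the LP optimum is 22.50 at (u,v) = (1.5, 5), which is not an integer point.
(u,v)=(2,4) is feasible, giving 22.
(u,v)=(1,5) is feasible, giving 20.
Maximum is 22 at (u,v)=(2,4).

22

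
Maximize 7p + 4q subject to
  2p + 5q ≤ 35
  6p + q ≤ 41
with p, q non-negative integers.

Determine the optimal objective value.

58

(p,q)=(6,4) is feasible, giving 58.
(p,q)=(5,5) is feasible, giving 55.
Maximum is 58 at (p,q)=(6,4).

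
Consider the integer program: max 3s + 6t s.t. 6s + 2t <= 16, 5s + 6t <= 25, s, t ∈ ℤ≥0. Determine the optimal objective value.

(s,t)=(0,4): 6·0+2·4=8≤16, 5·0+6·4=24≤25, objective 24.
(s,t)=(1,3): 6·1+2·3=12≤16, 5·1+6·3=23≤25, objective 21.
(s,t)=(0,3): 6·0+2·3=6≤16, 5·0+6·3=18≤25, objective 18.
Maximum is 24 at (s,t)=(0,4).

24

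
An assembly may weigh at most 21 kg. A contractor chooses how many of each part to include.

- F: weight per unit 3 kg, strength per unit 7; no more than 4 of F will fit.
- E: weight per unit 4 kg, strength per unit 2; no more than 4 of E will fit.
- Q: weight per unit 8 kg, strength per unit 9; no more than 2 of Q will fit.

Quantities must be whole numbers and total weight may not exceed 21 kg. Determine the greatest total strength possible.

This is a bounded integer knapsack.
Take 4×F and 1×Q: weight 20 ≤ 21, strength 4·7 + 1·9 = 37.
F has the best ratio (7/3) and is taken to its limit of 4; remaining capacity is filled optimally with the others.

37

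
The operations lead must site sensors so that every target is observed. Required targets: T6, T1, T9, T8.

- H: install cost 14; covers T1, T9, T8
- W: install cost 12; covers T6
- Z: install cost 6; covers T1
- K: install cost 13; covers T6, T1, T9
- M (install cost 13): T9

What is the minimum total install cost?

26

The greedy cost-per-new-target heuristic would pick K and H for 27, but a cheaper cover exists.
Choose H and W: together they cover T6, T1, T9, T8 — every target.
Total install cost: 14 + 12 = 26.
No cover costs less than 26.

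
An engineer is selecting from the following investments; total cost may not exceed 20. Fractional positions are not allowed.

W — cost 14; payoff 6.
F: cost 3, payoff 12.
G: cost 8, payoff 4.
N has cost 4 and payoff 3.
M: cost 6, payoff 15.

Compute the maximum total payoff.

Take F, G, and M: cost 3 + 8 + 6 = 17 ≤ 20, payoff 12 + 4 + 15 = 31.
No other feasible combination does better.

31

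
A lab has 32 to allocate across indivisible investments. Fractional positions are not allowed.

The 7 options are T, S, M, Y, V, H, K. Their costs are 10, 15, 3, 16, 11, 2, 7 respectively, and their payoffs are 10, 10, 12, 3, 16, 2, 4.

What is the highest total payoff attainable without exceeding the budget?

42

Allowing fractional choices, the relaxed optimum would be about 44.0, but investments are indivisible.
S + M + V + H: cost 15 + 3 + 11 + 2 = 31 ≤ 32, payoff 10 + 12 + 16 + 2 = 40.
T + M + V + K: cost 10 + 3 + 11 + 7 = 31 ≤ 32, payoff 10 + 12 + 16 + 4 = 42.
T + M + V + H: cost 10 + 3 + 11 + 2 = 26 ≤ 32, payoff 10 + 12 + 16 + 2 = 40.
Best is T, M, V, and K with total payoff 42.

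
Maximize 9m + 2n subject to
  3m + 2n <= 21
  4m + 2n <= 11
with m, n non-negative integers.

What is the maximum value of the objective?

The continuous relaxation peaks at (2.75, 0) with value 24.75; rounding to a feasible lattice point costs some objective.
(m,n)=(2,1): 3·2+2·1=8≤21, 4·2+2·1=10≤11, objective 20.
(m,n)=(2,0): 3·2+2·0=6≤21, 4·2+2·0=8≤11, objective 18.
(m,n)=(1,2): 3·1+2·2=7≤21, 4·1+2·2=8≤11, objective 13.
Maximum is 20 at (m,n)=(2,1).

20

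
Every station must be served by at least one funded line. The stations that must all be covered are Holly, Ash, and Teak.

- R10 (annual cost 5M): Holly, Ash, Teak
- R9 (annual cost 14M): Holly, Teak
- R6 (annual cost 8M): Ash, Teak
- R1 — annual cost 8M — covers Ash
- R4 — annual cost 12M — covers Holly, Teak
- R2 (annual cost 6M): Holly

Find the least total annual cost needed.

5

R10 alone covers Holly, Ash, Teak — every station.
Total annual cost: 5.
No cover costs less than 5.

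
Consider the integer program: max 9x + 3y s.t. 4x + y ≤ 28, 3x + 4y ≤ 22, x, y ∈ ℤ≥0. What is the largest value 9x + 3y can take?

(x,y)=(7,0): 4·7+1·0=28≤28, 3·7+4·0=21≤22, objective 63.
(x,y)=(6,1): 4·6+1·1=25≤28, 3·6+4·1=22≤22, objective 57.
The best lattice point is (7,0), giving 63.

63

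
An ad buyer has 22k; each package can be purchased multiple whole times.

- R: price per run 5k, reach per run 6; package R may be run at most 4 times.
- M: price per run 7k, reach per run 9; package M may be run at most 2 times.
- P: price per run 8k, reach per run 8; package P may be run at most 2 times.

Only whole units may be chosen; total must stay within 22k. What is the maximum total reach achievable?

27

This is a bounded integer knapsack.
Take 3×R and 1×M: price 22 ≤ 22, reach 3·6 + 1·9 = 27.
No other integer combination yields more.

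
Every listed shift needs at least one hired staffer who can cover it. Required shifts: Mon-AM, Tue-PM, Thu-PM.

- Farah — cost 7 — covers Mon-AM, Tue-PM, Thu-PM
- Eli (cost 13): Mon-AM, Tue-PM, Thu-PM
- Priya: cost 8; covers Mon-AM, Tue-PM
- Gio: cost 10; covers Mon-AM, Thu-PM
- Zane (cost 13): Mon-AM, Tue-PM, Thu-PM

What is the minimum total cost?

Farah alone covers Mon-AM, Tue-PM, Thu-PM — every shift.
Total cost: 7.
No cover costs less than 7.

7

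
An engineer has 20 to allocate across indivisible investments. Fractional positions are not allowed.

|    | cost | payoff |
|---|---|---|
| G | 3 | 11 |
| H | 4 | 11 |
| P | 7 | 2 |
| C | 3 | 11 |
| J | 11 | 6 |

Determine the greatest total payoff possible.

35

Take G, H, P, and C: cost 3 + 4 + 7 + 3 = 17 ≤ 20, payoff 11 + 11 + 2 + 11 = 35.
No other feasible combination does better.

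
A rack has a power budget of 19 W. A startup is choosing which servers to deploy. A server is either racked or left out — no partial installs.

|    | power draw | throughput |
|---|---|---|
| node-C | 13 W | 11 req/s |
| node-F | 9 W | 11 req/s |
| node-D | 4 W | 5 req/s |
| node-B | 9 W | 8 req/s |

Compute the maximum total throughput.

19

Treat it as a binary knapsack problem.
Allowing fractional choices, the relaxed optimum would be about 21.3, but servers are indivisible.
node-C + node-D: power draw 13 + 4 = 17 ≤ 19, throughput 11 + 5 = 16.
node-F + node-B: power draw 9 + 9 = 18 ≤ 19, throughput 11 + 8 = 19.
node-F + node-D: power draw 9 + 4 = 13 ≤ 19, throughput 11 + 5 = 16.
Best is node-F and node-B with total throughput 19.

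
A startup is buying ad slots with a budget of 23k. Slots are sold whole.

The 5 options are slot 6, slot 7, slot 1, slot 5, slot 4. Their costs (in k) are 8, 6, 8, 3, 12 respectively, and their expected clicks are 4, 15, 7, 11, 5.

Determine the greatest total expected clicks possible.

This is an integer program with binary decision variables.
Allowing fractional choices, the relaxed optimum would be about 36.0, but ad slots are indivisible.
slot 7 + slot 5 + slot 4: cost 6 + 3 + 12 = 21 ≤ 23, expected clicks 15 + 11 + 5 = 31.
slot 7 + slot 1 + slot 5: cost 6 + 8 + 3 = 17 ≤ 23, expected clicks 15 + 7 + 11 = 33.
Best is slot 7, slot 1, and slot 5 with total expected clicks 33.

33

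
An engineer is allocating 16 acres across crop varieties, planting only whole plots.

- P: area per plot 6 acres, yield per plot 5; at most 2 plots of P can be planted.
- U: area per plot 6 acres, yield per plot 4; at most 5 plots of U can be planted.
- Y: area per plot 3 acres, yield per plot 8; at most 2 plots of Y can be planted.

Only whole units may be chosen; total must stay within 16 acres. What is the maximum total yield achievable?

21

1×P and 2×Y: area 12 ≤ 16, yield 1·5 + 2·8 = 21.
1×U and 2×Y: area 12 ≤ 16, yield 1·4 + 2·8 = 20.
Best is 21.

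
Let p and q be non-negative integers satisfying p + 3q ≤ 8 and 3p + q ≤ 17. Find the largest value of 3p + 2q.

17

Relaxing integrality, the LP optimum is 17.88 at (p,q) = (5.38, 0.875), which is not an integer point.
(p,q)=(5,1): 1·5+3·1=8≤8, 3·5+1·1=16≤17, objective 17.
(p,q)=(5,0): 1·5+3·0=5≤8, 3·5+1·0=15≤17, objective 15.
(p,q)=(4,1): 1·4+3·1=7≤8, 3·4+1·1=13≤17, objective 14.
No feasible integer point exceeds 17.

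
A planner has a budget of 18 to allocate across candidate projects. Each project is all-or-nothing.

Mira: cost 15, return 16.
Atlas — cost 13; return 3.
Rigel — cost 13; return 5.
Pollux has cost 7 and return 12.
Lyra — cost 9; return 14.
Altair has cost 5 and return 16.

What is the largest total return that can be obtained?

30

Allowing fractional choices, the relaxed optimum would be about 37.3, but projects are indivisible.
Pollux + Altair: cost 7 + 5 = 12 ≤ 18, return 12 + 16 = 28.
Pollux + Lyra: cost 7 + 9 = 16 ≤ 18, return 12 + 14 = 26.
Lyra + Altair: cost 9 + 5 = 14 ≤ 18, return 14 + 16 = 30.
Best is Lyra and Altair with total return 30.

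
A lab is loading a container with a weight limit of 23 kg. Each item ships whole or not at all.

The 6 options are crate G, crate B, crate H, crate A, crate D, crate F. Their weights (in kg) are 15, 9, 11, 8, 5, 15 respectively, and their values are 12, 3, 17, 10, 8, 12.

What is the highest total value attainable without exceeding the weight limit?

Take crate H and crate A: weight 11 + 8 = 19 ≤ 23, value 17 + 10 = 27.
No other feasible combination does better.

27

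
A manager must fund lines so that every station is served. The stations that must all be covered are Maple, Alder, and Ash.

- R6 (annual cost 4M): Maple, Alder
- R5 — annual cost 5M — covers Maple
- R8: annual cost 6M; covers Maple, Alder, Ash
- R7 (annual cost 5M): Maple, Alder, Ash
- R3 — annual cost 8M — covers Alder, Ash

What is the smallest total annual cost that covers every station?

5

R7 alone covers Maple, Alder, Ash — every station.
Total annual cost: 5.
No cover costs less than 5.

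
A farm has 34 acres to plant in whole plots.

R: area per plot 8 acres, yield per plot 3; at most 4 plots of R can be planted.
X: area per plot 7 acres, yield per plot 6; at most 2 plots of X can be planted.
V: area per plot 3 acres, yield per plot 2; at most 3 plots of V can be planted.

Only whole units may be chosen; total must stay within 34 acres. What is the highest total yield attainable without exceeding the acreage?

21

2×R, 2×X, and 1×V: area 33 ≤ 34, yield 2·3 + 2·6 + 1·2 = 20.
1×R, 2×X, and 3×V: area 31 ≤ 34, yield 1·3 + 2·6 + 3·2 = 21.
Best is 21.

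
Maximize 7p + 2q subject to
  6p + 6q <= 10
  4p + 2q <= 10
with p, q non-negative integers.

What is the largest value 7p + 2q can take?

7

(p,q)=(1,0) is feasible, giving 7.
(p,q)=(0,1) is feasible, giving 2.
(p,q)=(0,0) is feasible, giving 0.
The best lattice point is (1,0), giving 7.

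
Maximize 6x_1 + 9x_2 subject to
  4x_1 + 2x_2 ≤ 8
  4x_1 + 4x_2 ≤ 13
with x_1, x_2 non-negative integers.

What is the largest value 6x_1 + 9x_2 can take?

Relaxing integrality, the LP optimum is 29.25 at (x_1,x_2) = (0, 3.25), which is not an integer point.
(x_1,x_2)=(0,3): 4·0+2·3=6≤8, 4·0+4·3=12≤13, objective 27.
(x_1,x_2)=(1,2): 4·1+2·2=8≤8, 4·1+4·2=12≤13, objective 24.
(x_1,x_2)=(0,2): 4·0+2·2=4≤8, 4·0+4·2=8≤13, objective 18.
No feasible integer point exceeds 27.

27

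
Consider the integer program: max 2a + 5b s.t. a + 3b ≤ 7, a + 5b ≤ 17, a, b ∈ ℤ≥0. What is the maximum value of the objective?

(a,b)=(7,0) is feasible, giving 14.
(a,b)=(6,0) is feasible, giving 12.
Maximum is 14 at (a,b)=(7,0).

14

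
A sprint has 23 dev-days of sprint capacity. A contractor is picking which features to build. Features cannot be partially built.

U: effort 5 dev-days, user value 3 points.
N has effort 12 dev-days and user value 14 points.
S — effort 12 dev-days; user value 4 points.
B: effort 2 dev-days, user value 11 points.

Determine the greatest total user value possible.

N + B: effort 12 + 2 = 14 ≤ 23, user value 14 + 11 = 25.
U + S + B: effort 5 + 12 + 2 = 19 ≤ 23, user value 3 + 4 + 11 = 18.
U + N + B: effort 5 + 12 + 2 = 19 ≤ 23, user value 3 + 14 + 11 = 28.
Best is U, N, and B with total user value 28.

28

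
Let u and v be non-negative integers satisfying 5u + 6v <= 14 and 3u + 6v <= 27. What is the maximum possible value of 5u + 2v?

Relaxing integrality, the LP optimum is 14.00 at (u,v) = (2.8, 0), which is not an integer point.
(u,v)=(2,0): 5·2+6·0=10≤14, 3·2+6·0=6≤27, objective 10.
(u,v)=(1,1): 5·1+6·1=11≤14, 3·1+6·1=9≤27, objective 7.
Maximum is 10 at (u,v)=(2,0).

10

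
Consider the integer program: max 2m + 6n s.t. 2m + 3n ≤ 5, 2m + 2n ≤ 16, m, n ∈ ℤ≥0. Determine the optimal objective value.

(m,n)=(1,1): 2·1+3·1=5≤5, 2·1+2·1=4≤16, objective 8.
(m,n)=(0,1): 2·0+3·1=3≤5, 2·0+2·1=2≤16, objective 6.
(m,n)=(2,0): 2·2+3·0=4≤5, 2·2+2·0=4≤16, objective 4.
(m,n)=(1,0): 2·1+3·0=2≤5, 2·1+2·0=2≤16, objective 2.
No feasible integer point exceeds 8.

8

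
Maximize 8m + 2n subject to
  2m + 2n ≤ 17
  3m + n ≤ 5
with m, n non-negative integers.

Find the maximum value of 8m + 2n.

12

(m,n)=(1,2): 2·1+2·2=6≤17, 3·1+1·2=5≤5, objective 12.
(m,n)=(1,1): 2·1+2·1=4≤17, 3·1+1·1=4≤5, objective 10.
(m,n)=(1,0): 2·1+2·0=2≤17, 3·1+1·0=3≤5, objective 8.
Maximum is 12 at (m,n)=(1,2).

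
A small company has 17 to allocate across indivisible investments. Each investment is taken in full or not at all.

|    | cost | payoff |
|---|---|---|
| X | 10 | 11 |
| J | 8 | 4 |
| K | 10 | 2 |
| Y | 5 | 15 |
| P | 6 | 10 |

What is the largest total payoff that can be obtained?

Take X and Y: cost 10 + 5 = 15 ≤ 17, payoff 11 + 15 = 26.
No other feasible combination does better.

26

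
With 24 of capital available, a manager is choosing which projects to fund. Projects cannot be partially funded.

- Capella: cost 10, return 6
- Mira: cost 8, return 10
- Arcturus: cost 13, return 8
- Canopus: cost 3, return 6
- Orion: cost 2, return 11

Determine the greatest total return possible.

33

This is a 0-1 knapsack instance.
Allowing fractional choices, the relaxed optimum would be about 33.8, but projects are indivisible.
Capella + Mira + Canopus + Orion: cost 10 + 8 + 3 + 2 = 23 ≤ 24, return 6 + 10 + 6 + 11 = 33.
Mira + Arcturus + Orion: cost 8 + 13 + 2 = 23 ≤ 24, return 10 + 8 + 11 = 29.
Best is Capella, Mira, Canopus, and Orion with total return 33.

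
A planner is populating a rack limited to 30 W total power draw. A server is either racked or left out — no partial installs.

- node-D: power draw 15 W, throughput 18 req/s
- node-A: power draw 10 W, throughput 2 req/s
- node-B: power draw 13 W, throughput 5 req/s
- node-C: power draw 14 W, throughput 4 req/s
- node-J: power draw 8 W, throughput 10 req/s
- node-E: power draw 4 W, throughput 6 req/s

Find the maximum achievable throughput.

Take node-D, node-J, and node-E: power draw 15 + 8 + 4 = 27 ≤ 30, throughput 18 + 10 + 6 = 34.
No other feasible combination does better.

34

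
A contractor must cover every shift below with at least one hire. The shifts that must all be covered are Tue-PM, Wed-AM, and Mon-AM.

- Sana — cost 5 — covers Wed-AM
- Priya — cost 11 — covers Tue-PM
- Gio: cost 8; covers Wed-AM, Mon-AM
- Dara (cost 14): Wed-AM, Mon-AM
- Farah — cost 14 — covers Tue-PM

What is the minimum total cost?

Choose Priya and Gio: together they cover Tue-PM, Wed-AM, Mon-AM — every shift.
Total cost: 11 + 8 = 19.
No cover costs less than 19.

19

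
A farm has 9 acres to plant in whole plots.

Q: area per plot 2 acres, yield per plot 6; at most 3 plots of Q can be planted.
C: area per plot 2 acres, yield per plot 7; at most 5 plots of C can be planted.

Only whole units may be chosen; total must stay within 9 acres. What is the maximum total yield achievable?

28

C has the best ratio (7/2); taking only C gives at most 4×7 = 28 (stopped by the area limit).
Optimal: 4×C: area 8 ≤ 9, yield 4·7 = 28.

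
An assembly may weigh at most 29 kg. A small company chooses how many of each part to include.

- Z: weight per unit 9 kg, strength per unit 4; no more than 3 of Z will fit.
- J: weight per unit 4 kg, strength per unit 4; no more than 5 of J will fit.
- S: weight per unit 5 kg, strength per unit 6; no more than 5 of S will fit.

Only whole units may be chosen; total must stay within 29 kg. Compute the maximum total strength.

34

S has the best ratio (6/5); taking only S gives at most 5×6 = 30 (stopped by the weight limit).
Mixing does better — 1×J and 5×S: weight 29 ≤ 29, strength 1·4 + 5·6 = 34.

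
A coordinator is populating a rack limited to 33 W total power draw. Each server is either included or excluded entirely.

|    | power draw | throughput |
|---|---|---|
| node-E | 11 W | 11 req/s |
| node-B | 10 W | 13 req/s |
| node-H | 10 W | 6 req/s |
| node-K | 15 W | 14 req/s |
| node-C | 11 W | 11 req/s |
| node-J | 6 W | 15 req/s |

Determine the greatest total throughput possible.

node-E + node-K + node-J: power draw 11 + 15 + 6 = 32 ≤ 33, throughput 11 + 14 + 15 = 40.
node-B + node-K + node-J: power draw 10 + 15 + 6 = 31 ≤ 33, throughput 13 + 14 + 15 = 42.
node-K + node-C + node-J: power draw 15 + 11 + 6 = 32 ≤ 33, throughput 14 + 11 + 15 = 40.
Best is node-B, node-K, and node-J with total throughput 42.

42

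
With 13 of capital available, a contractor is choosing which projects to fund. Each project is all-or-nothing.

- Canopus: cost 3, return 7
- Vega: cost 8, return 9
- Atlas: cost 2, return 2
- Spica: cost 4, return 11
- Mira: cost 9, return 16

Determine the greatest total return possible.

27

Allowing fractional choices, the relaxed optimum would be about 28.7, but projects are indivisible.
Canopus + Mira: cost 3 + 9 = 12 ≤ 13, return 7 + 16 = 23.
Spica + Mira: cost 4 + 9 = 13 ≤ 13, return 11 + 16 = 27.
Best is Spica and Mira with total return 27.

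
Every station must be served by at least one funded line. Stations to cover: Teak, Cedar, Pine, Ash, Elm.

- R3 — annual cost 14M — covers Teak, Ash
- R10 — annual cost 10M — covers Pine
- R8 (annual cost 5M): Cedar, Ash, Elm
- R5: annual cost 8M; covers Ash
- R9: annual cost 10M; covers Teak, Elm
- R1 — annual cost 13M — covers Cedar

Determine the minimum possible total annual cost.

Choose R10, R8, and R9: together they cover Teak, Cedar, Pine, Ash, Elm — every station.
Total annual cost: 10 + 5 + 10 = 25.

25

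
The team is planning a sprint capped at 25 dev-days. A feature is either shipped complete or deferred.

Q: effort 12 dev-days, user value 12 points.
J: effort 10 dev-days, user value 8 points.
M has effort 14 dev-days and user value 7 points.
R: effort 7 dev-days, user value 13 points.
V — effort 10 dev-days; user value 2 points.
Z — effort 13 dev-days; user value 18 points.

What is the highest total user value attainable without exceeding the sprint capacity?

31

Take R and Z: effort 7 + 13 = 20 ≤ 25, user value 13 + 18 = 31.
No other feasible combination does better.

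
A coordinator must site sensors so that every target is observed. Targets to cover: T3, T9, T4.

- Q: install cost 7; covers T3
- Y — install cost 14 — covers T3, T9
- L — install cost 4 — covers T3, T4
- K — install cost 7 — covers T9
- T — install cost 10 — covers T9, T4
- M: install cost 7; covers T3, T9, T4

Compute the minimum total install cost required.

The greedy cost-per-new-target heuristic would pick L and K for 11, but a cheaper cover exists.
M alone covers T3, T9, T4 — every target.
Total install cost: 7.
No cover costs less than 7.

7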